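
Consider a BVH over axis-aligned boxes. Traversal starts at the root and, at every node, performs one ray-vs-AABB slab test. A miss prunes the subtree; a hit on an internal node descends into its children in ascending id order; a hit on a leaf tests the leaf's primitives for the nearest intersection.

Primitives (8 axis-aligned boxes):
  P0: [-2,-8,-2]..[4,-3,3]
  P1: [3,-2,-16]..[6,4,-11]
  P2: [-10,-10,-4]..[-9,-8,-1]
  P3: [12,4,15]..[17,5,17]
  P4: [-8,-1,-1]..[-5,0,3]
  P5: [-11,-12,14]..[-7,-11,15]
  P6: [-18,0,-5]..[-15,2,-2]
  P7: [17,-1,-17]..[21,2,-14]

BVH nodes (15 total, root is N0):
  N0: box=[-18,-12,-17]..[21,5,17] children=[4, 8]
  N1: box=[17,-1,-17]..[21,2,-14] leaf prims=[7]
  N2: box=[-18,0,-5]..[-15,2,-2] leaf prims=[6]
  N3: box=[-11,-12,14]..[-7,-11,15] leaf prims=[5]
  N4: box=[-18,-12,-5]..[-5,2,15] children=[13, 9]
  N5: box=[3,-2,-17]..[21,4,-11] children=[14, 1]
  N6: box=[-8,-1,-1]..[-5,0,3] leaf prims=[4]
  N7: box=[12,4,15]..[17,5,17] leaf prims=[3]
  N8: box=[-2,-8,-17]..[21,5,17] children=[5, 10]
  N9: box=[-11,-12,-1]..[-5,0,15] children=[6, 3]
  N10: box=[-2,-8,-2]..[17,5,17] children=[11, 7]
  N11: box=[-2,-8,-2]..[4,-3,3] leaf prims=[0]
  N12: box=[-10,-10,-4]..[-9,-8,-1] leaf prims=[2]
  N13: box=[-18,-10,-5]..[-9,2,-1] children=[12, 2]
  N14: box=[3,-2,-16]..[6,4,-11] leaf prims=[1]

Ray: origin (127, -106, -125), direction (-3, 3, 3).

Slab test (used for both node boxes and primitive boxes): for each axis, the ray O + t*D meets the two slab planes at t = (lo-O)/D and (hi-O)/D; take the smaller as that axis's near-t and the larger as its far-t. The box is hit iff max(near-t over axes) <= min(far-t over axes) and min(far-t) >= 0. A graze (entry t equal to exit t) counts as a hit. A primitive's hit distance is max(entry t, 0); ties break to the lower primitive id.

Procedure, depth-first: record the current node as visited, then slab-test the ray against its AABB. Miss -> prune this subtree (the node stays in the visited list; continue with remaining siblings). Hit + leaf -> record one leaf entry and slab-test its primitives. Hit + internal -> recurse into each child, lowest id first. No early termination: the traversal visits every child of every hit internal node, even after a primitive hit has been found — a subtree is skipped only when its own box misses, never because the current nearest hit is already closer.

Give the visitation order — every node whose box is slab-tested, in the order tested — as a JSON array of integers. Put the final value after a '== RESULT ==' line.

Traverse from the root:
N0 x:[106/3,145/3] y:[94/3,37] z:[36,142/3] -> hit [36,37], descend [4, 8]
  N4 x:[44,145/3] y:[94/3,36] z:[40,140/3] -> miss, prune
  N8 x:[106/3,43] y:[98/3,37] z:[36,142/3] -> hit [36,37], descend [5, 10]
    N5 x:[106/3,124/3] y:[104/3,110/3] z:[36,38] -> hit [36,110/3], descend [1, 14]
      N1 x:[106/3,110/3] y:[35,36] z:[36,37] -> hit [36,36] leaf, test {P7@t=36}
      N14 x:[121/3,124/3] y:[104/3,110/3] z:[109/3,38] -> miss, prune
    N10 x:[110/3,43] y:[98/3,37] z:[41,142/3] -> miss, prune

Visited [0, 4, 8, 5, 1, 14, 10]. Tests: 7 box, 1 leaf. Nearest: P7.

== RESULT ==
[0, 4, 8, 5, 1, 14, 10]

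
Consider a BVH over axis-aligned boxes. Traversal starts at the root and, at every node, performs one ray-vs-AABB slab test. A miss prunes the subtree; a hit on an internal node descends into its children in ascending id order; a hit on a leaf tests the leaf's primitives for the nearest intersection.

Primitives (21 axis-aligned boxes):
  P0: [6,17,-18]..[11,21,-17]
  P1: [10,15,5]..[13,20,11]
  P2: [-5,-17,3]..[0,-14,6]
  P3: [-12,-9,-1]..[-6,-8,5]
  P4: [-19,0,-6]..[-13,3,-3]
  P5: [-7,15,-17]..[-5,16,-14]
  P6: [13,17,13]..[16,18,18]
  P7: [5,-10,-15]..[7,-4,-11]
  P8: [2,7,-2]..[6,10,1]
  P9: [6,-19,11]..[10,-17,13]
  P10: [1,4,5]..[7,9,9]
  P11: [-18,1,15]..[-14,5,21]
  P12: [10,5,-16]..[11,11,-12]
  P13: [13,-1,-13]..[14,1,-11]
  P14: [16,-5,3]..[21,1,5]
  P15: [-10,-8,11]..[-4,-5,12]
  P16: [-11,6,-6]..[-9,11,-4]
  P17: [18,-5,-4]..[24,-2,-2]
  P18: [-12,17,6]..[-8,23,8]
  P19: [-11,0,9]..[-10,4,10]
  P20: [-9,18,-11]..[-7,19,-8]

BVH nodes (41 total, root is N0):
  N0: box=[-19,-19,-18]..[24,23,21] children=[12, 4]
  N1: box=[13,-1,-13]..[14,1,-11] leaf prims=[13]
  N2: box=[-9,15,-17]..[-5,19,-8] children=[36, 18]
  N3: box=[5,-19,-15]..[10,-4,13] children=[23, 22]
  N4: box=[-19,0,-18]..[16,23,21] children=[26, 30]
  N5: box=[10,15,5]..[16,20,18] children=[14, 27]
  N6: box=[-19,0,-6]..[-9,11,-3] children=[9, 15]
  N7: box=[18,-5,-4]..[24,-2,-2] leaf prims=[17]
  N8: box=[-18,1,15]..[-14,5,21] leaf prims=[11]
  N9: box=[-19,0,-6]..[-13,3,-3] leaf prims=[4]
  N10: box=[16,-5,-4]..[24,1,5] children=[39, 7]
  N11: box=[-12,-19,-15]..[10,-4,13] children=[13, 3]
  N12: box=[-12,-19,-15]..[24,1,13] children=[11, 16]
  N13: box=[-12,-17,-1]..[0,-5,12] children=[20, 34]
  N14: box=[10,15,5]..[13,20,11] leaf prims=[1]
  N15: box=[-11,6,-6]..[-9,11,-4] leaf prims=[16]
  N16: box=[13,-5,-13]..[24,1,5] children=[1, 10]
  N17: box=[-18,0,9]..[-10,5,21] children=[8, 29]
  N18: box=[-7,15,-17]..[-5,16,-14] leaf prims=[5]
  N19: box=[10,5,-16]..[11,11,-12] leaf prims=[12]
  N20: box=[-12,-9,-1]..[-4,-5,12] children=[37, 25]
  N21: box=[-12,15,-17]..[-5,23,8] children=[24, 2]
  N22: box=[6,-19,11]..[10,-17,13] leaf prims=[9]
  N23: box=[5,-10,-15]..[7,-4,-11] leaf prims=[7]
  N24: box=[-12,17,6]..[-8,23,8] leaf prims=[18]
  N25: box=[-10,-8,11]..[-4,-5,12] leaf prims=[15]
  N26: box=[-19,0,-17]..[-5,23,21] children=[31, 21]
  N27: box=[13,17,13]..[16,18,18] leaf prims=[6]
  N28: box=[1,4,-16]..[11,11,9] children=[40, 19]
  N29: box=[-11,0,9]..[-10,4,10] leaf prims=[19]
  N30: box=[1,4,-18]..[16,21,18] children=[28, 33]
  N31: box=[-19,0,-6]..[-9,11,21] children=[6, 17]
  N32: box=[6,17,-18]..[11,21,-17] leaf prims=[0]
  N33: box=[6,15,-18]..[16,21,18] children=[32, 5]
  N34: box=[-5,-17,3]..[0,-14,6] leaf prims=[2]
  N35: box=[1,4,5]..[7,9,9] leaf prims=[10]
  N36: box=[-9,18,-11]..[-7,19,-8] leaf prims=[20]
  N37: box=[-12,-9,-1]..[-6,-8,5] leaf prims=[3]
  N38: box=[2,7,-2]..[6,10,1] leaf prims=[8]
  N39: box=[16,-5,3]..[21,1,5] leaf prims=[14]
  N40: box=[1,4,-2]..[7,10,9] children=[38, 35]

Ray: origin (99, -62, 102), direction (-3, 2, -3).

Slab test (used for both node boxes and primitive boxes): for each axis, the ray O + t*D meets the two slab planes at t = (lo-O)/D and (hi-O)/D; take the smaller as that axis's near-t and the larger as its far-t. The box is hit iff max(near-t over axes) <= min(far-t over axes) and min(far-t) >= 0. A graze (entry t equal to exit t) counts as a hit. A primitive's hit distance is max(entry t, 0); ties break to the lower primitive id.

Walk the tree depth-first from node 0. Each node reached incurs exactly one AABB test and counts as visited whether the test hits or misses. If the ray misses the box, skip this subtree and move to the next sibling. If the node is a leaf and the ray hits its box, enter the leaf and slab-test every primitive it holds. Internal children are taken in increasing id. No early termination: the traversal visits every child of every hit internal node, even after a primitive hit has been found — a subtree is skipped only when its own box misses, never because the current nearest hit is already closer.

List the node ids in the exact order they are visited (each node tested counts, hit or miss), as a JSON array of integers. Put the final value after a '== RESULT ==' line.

Traverse from the root:
N0 x:[25,118/3] y:[43/2,85/2] z:[27,40] -> hit [27,118/3], descend [4, 12]
  N4 x:[83/3,118/3] y:[31,85/2] z:[27,40] -> hit [31,118/3], descend [26, 30]
    N26 x:[104/3,118/3] y:[31,85/2] z:[27,119/3] -> hit [104/3,118/3], descend [21, 31]
      N21 x:[104/3,37] y:[77/2,85/2] z:[94/3,119/3] -> miss, prune
      N31 x:[36,118/3] y:[31,73/2] z:[27,36] -> hit [36,36], descend [6, 17]
        N6 x:[36,118/3] y:[31,73/2] z:[35,36] -> hit [36,36], descend [9, 15]
          N9 x:[112/3,118/3] y:[31,65/2] z:[35,36] -> miss, prune
          N15 x:[36,110/3] y:[34,73/2] z:[106/3,36] -> hit [36,36] leaf, test {P16@t=36}
        N17 x:[109/3,39] y:[31,67/2] z:[27,31] -> miss, prune
    N30 x:[83/3,98/3] y:[33,83/2] z:[28,40] -> miss, prune
  N12 x:[25,37] y:[43/2,63/2] z:[89/3,39] -> hit [89/3,63/2], descend [11, 16]
    N11 x:[89/3,37] y:[43/2,29] z:[89/3,39] -> miss, prune
    N16 x:[25,86/3] y:[57/2,63/2] z:[97/3,115/3] -> miss, prune

Visited [0, 4, 26, 21, 31, 6, 9, 15, 17, 30, 12, 11, 16]. Tests: 13 box, 1 leaf. Nearest: P16.

== RESULT ==
[0, 4, 26, 21, 31, 6, 9, 15, 17, 30, 12, 11, 16]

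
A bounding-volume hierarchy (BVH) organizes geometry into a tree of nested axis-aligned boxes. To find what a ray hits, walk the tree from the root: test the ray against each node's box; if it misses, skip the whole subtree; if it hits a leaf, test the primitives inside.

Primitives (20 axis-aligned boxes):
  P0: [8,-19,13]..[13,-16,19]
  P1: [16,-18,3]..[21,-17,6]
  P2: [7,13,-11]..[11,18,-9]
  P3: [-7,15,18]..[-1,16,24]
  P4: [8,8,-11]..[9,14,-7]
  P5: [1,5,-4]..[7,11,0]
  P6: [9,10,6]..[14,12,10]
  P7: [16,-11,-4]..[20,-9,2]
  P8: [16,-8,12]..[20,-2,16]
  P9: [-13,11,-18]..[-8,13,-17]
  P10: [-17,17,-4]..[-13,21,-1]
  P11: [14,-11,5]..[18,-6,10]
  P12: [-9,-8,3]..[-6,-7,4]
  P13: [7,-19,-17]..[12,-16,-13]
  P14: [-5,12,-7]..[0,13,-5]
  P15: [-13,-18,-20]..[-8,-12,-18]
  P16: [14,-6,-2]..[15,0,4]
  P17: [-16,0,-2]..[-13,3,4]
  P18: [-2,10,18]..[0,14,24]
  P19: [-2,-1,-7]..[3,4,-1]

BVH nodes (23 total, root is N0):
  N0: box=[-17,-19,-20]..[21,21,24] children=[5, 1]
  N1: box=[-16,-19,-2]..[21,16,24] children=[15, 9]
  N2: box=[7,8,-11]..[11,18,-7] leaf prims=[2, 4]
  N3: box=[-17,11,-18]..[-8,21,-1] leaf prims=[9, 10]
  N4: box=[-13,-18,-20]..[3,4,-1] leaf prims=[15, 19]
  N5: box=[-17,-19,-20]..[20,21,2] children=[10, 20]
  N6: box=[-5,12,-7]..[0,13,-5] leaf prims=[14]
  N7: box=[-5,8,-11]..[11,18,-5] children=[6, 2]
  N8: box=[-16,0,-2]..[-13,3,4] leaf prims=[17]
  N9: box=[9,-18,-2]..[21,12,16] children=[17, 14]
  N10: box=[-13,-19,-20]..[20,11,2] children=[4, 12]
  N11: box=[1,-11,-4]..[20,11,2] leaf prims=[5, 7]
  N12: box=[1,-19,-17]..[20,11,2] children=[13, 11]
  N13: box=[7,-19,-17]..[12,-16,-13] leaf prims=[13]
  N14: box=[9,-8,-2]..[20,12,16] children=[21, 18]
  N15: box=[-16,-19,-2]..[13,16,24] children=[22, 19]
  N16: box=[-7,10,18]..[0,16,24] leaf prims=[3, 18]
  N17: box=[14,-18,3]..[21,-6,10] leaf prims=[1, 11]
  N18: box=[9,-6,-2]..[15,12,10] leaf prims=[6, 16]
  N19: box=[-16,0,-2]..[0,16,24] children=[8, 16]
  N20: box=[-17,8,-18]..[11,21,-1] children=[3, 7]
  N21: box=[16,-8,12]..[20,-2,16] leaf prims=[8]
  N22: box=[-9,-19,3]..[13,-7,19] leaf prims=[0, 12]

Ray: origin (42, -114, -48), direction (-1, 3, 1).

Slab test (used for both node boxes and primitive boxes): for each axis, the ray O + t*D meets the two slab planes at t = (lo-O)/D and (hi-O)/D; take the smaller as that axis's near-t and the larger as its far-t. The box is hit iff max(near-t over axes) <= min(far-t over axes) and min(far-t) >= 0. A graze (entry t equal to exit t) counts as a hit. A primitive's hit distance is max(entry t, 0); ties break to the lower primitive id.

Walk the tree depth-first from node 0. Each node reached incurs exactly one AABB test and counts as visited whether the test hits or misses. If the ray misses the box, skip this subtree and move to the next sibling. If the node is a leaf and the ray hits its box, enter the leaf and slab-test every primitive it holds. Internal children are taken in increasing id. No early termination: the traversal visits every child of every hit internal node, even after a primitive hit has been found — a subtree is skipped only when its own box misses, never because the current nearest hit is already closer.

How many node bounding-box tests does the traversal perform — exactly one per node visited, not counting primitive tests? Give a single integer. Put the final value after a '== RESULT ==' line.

Traverse from the root:
N0 x:[21,59] y:[95/3,45] z:[28,72] -> hit [95/3,45], descend [1, 5]
  N1 x:[21,58] y:[95/3,130/3] z:[46,72] -> miss, prune
  N5 x:[22,59] y:[95/3,45] z:[28,50] -> hit [95/3,45], descend [10, 20]
    N10 x:[22,55] y:[95/3,125/3] z:[28,50] -> hit [95/3,125/3], descend [4, 12]
      N4 x:[39,55] y:[32,118/3] z:[28,47] -> hit [39,118/3] leaf, test {P15(miss), P19(miss)}
      N12 x:[22,41] y:[95/3,125/3] z:[31,50] -> hit [95/3,41], descend [11, 13]
        N11 x:[22,41] y:[103/3,125/3] z:[44,50] -> miss, prune
        N13 x:[30,35] y:[95/3,98/3] z:[31,35] -> hit [95/3,98/3] leaf, test {P13@t=95/3}
    N20 x:[31,59] y:[122/3,45] z:[30,47] -> hit [122/3,45], descend [3, 7]
      N3 x:[50,59] y:[125/3,45] z:[30,47] -> miss, prune
      N7 x:[31,47] y:[122/3,44] z:[37,43] -> hit [122/3,43], descend [2, 6]
        N2 x:[31,35] y:[122/3,44] z:[37,41] -> miss, prune
        N6 x:[42,47] y:[42,127/3] z:[41,43] -> hit [42,127/3] leaf, test {P14@t=42}

Visited [0, 1, 5, 10, 4, 12, 11, 13, 20, 3, 7, 2, 6]. Tests: 13 box, 3 leaf. Nearest: P13.

== RESULT ==
13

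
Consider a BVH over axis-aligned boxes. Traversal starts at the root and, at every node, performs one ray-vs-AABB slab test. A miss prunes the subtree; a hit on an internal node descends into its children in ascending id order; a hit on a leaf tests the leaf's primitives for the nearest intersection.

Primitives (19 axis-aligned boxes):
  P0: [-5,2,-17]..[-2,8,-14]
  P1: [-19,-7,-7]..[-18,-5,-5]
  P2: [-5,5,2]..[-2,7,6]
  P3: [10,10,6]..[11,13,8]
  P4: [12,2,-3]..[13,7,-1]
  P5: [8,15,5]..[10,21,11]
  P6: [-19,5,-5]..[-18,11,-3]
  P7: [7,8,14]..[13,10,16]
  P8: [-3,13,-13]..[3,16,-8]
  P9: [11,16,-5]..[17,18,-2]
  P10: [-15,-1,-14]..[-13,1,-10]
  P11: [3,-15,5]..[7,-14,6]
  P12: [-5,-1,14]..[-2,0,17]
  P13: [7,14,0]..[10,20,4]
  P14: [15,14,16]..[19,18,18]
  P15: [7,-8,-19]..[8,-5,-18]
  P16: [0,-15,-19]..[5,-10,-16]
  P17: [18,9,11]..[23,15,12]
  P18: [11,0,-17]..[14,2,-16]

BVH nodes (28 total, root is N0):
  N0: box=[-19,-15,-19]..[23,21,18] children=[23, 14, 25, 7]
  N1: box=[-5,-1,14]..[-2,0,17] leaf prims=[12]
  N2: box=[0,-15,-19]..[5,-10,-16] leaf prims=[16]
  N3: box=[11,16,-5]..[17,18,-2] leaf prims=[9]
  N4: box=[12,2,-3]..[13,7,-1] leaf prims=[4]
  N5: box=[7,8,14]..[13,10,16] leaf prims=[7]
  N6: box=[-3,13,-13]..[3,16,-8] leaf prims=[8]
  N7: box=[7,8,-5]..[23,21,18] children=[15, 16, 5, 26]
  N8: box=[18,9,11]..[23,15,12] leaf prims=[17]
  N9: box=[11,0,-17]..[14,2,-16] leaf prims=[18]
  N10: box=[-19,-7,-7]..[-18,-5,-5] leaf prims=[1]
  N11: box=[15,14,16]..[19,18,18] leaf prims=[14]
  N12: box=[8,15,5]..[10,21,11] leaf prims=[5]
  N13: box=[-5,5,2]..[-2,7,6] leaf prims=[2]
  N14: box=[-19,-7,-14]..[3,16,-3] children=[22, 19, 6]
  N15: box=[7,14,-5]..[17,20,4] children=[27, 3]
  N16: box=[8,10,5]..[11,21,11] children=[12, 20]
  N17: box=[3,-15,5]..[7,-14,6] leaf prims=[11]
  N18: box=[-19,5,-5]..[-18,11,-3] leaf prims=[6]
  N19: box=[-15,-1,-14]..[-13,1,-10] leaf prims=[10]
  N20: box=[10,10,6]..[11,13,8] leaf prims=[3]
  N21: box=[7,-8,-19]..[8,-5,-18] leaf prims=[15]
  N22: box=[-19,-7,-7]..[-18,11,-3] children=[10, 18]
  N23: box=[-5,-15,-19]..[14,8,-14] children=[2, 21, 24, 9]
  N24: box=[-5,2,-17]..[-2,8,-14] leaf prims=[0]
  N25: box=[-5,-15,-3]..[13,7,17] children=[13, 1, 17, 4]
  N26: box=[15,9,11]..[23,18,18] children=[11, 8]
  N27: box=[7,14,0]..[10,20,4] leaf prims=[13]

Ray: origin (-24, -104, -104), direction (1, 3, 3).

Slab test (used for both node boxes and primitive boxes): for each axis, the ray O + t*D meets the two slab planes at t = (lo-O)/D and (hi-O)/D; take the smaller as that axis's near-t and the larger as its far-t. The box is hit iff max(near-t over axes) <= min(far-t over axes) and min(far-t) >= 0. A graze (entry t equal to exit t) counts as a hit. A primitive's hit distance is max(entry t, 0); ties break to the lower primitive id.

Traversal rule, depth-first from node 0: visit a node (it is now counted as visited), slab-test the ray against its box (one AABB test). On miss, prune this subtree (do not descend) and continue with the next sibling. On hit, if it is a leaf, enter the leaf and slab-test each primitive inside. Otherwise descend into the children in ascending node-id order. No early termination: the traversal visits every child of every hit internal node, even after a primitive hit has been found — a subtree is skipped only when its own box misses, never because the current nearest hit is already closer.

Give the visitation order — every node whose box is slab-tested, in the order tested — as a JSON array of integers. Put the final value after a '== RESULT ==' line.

Traverse from the root:
N0 x:[5,47] y:[89/3,125/3] z:[85/3,122/3] -> hit [89/3,122/3], descend [7, 14, 23, 25]
  N7 x:[31,47] y:[112/3,125/3] z:[33,122/3] -> hit [112/3,122/3], descend [5, 15, 16, 26]
    N5 x:[31,37] y:[112/3,38] z:[118/3,40] -> miss, prune
    N15 x:[31,41] y:[118/3,124/3] z:[33,36] -> miss, prune
    N16 x:[32,35] y:[38,125/3] z:[109/3,115/3] -> miss, prune
    N26 x:[39,47] y:[113/3,122/3] z:[115/3,122/3] -> hit [39,122/3], descend [8, 11]
      N8 x:[42,47] y:[113/3,119/3] z:[115/3,116/3] -> miss, prune
      N11 x:[39,43] y:[118/3,122/3] z:[40,122/3] -> hit [40,122/3] leaf, test {P14@t=40}
  N14 x:[5,27] y:[97/3,40] z:[30,101/3] -> miss, prune
  N23 x:[19,38] y:[89/3,112/3] z:[85/3,30] -> hit [89/3,30], descend [2, 9, 21, 24]
    N2 x:[24,29] y:[89/3,94/3] z:[85/3,88/3] -> miss, prune
    N9 x:[35,38] y:[104/3,106/3] z:[29,88/3] -> miss, prune
    N21 x:[31,32] y:[32,33] z:[85/3,86/3] -> miss, prune
    N24 x:[19,22] y:[106/3,112/3] z:[29,30] -> miss, prune
  N25 x:[19,37] y:[89/3,37] z:[101/3,121/3] -> hit [101/3,37], descend [1, 4, 13, 17]
    N1 x:[19,22] y:[103/3,104/3] z:[118/3,121/3] -> miss, prune
    N4 x:[36,37] y:[106/3,37] z:[101/3,103/3] -> miss, prune
    N13 x:[19,22] y:[109/3,37] z:[106/3,110/3] -> miss, prune
    N17 x:[27,31] y:[89/3,30] z:[109/3,110/3] -> miss, prune

Summary -> nodes [0, 7, 5, 15, 16, 26, 8, 11, 14, 23, 2, 9, 21, 24, 25, 1, 4, 13, 17]; box-tests=19; leaf-entries=1; first=P14

== RESULT ==
[0, 7, 5, 15, 16, 26, 8, 11, 14, 23, 2, 9, 21, 24, 25, 1, 4, 13, 17]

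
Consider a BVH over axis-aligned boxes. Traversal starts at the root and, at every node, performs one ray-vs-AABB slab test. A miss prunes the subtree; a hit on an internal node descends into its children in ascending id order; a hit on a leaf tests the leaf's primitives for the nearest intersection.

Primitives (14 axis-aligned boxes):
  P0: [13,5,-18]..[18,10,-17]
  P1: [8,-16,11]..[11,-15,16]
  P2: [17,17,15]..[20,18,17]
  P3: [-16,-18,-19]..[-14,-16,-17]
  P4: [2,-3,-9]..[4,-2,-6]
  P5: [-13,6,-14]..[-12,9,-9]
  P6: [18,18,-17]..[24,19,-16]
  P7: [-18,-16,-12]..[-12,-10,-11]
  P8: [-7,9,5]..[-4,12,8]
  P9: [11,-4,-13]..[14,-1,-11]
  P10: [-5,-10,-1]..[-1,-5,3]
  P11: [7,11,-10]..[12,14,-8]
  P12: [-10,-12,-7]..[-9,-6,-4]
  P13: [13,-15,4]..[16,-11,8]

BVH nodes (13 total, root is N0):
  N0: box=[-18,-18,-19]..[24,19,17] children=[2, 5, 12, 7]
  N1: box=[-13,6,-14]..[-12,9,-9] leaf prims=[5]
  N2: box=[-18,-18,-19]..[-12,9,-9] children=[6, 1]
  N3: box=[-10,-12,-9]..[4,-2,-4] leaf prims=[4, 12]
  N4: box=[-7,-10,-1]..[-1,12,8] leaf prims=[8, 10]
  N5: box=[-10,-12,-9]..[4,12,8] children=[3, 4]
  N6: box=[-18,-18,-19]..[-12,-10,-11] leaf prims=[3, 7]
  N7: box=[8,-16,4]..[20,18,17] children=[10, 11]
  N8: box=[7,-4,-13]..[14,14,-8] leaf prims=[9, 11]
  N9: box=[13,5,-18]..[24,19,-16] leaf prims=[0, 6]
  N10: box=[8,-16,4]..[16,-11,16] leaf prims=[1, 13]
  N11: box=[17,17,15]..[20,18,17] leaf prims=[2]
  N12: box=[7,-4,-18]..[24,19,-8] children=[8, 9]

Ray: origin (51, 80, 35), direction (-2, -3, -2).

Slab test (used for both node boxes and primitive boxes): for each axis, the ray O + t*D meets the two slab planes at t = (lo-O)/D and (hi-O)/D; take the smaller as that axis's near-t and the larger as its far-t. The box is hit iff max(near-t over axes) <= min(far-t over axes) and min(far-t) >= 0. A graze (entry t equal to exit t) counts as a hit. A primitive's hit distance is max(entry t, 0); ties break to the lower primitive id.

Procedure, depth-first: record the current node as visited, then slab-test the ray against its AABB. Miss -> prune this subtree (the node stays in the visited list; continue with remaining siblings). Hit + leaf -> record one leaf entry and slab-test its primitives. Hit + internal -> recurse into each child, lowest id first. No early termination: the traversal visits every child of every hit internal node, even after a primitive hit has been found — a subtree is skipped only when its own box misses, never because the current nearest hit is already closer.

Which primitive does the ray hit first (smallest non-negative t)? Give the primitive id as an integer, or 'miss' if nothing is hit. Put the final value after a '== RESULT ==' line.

Trace the traversal:
N0 x:[27/2,69/2] y:[61/3,98/3] z:[9,27] -> hit [61/3,27], descend [2, 5, 7, 12]
  N2 x:[63/2,69/2] y:[71/3,98/3] z:[22,27] -> miss, prune
  N5 x:[47/2,61/2] y:[68/3,92/3] z:[27/2,22] -> miss, prune
  N7 x:[31/2,43/2] y:[62/3,32] z:[9,31/2] -> miss, prune
  N12 x:[27/2,22] y:[61/3,28] z:[43/2,53/2] -> hit [43/2,22], descend [8, 9]
    N8 x:[37/2,22] y:[22,28] z:[43/2,24] -> hit [22,22] leaf, test {P9(miss), P11@t=22}
    N9 x:[27/2,19] y:[61/3,25] z:[51/2,53/2] -> miss, prune

Summary -> nodes [0, 2, 5, 7, 12, 8, 9]; box-tests=7; leaf-entries=1; first=P11

== RESULT ==
11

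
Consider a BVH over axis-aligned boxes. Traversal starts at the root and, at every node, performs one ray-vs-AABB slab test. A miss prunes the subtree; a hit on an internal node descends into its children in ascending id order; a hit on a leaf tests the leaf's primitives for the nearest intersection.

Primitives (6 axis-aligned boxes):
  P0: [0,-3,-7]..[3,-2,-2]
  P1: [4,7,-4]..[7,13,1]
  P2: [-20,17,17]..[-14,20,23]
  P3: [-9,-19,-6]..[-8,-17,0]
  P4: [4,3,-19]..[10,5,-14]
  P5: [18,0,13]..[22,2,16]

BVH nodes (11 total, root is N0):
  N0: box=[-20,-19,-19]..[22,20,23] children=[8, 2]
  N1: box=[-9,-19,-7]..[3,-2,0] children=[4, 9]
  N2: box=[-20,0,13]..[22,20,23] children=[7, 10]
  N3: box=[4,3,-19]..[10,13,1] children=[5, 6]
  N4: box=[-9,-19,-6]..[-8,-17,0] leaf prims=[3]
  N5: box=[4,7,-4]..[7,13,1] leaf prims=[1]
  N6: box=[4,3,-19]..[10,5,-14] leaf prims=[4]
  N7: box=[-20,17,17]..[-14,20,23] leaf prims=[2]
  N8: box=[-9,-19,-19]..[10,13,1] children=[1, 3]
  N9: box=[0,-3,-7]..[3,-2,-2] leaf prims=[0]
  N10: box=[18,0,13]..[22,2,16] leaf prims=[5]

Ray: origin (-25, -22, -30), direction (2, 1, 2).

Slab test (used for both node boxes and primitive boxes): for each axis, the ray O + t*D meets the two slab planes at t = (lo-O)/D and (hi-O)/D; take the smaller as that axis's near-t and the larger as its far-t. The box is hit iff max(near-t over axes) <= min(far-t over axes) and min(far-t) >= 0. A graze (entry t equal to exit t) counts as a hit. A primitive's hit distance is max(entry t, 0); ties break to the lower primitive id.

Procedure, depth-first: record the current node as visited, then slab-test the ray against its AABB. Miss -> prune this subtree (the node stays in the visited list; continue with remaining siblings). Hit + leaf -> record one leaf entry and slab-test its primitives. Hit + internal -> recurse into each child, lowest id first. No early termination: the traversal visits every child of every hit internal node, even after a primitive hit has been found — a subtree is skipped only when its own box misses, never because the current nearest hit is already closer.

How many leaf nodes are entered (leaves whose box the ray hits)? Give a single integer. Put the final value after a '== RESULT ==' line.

Trace the traversal:
N0 x:[5/2,47/2] y:[3,42] z:[11/2,53/2] -> hit [11/2,47/2], descend [2, 8]
  N2 x:[5/2,47/2] y:[22,42] z:[43/2,53/2] -> hit [22,47/2], descend [7, 10]
    N7 x:[5/2,11/2] y:[39,42] z:[47/2,53/2] -> miss, prune
    N10 x:[43/2,47/2] y:[22,24] z:[43/2,23] -> hit [22,23] leaf, test {P5@t=22}
  N8 x:[8,35/2] y:[3,35] z:[11/2,31/2] -> hit [8,31/2], descend [1, 3]
    N1 x:[8,14] y:[3,20] z:[23/2,15] -> hit [23/2,14], descend [4, 9]
      N4 x:[8,17/2] y:[3,5] z:[12,15] -> miss, prune
      N9 x:[25/2,14] y:[19,20] z:[23/2,14] -> miss, prune
    N3 x:[29/2,35/2] y:[25,35] z:[11/2,31/2] -> miss, prune

order=[0, 2, 7, 10, 8, 1, 4, 9, 3]  |boxes|=9  |leaves|=1  hit=P5

== RESULT ==
1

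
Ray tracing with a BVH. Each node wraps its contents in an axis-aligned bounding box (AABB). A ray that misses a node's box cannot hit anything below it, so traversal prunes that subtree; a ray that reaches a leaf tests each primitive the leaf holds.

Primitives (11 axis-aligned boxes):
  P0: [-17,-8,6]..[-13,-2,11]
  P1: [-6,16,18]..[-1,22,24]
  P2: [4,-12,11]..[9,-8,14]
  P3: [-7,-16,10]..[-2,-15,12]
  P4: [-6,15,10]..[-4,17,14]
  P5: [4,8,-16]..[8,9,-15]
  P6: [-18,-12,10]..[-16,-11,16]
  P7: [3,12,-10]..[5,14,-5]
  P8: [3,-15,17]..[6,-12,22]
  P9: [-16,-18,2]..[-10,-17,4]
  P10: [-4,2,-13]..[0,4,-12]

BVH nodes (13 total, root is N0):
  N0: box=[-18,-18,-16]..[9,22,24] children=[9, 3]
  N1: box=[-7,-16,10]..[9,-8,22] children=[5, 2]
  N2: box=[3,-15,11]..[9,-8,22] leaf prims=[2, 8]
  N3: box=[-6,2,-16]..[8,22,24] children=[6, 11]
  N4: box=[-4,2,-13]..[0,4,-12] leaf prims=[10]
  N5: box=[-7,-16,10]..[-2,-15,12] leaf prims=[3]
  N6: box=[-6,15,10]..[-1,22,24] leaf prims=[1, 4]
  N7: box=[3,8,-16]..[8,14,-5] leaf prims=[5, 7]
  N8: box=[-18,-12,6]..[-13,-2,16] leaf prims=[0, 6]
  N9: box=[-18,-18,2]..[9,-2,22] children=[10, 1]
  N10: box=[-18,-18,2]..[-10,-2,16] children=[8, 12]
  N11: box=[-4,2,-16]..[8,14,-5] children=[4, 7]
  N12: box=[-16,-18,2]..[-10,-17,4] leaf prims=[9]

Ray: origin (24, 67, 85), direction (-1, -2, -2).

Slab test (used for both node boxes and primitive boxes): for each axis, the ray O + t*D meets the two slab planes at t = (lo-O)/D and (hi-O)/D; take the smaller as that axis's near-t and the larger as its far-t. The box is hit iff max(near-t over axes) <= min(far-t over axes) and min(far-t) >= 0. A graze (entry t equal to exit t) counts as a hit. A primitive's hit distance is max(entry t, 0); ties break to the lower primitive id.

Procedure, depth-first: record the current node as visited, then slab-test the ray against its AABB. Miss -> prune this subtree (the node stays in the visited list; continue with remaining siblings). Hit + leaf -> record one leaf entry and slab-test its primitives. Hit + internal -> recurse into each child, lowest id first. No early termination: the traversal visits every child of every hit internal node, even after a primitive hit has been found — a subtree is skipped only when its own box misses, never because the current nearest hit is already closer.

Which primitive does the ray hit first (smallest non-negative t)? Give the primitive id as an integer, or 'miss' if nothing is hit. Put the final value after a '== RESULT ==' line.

Trace the traversal:
N0 x:[15,42] y:[45/2,85/2] z:[61/2,101/2] -> hit [61/2,42], descend [3, 9]
  N3 x:[16,30] y:[45/2,65/2] z:[61/2,101/2] -> miss, prune
  N9 x:[15,42] y:[69/2,85/2] z:[63/2,83/2] -> hit [69/2,83/2], descend [1, 10]
    N1 x:[15,31] y:[75/2,83/2] z:[63/2,75/2] -> miss, prune
    N10 x:[34,42] y:[69/2,85/2] z:[69/2,83/2] -> hit [69/2,83/2], descend [8, 12]
      N8 x:[37,42] y:[69/2,79/2] z:[69/2,79/2] -> hit [37,79/2] leaf, test {P0@t=37, P6(miss)}
      N12 x:[34,40] y:[42,85/2] z:[81/2,83/2] -> miss, prune

Summary -> nodes [0, 3, 9, 1, 10, 8, 12]; box-tests=7; leaf-entries=1; first=P0

== RESULT ==
0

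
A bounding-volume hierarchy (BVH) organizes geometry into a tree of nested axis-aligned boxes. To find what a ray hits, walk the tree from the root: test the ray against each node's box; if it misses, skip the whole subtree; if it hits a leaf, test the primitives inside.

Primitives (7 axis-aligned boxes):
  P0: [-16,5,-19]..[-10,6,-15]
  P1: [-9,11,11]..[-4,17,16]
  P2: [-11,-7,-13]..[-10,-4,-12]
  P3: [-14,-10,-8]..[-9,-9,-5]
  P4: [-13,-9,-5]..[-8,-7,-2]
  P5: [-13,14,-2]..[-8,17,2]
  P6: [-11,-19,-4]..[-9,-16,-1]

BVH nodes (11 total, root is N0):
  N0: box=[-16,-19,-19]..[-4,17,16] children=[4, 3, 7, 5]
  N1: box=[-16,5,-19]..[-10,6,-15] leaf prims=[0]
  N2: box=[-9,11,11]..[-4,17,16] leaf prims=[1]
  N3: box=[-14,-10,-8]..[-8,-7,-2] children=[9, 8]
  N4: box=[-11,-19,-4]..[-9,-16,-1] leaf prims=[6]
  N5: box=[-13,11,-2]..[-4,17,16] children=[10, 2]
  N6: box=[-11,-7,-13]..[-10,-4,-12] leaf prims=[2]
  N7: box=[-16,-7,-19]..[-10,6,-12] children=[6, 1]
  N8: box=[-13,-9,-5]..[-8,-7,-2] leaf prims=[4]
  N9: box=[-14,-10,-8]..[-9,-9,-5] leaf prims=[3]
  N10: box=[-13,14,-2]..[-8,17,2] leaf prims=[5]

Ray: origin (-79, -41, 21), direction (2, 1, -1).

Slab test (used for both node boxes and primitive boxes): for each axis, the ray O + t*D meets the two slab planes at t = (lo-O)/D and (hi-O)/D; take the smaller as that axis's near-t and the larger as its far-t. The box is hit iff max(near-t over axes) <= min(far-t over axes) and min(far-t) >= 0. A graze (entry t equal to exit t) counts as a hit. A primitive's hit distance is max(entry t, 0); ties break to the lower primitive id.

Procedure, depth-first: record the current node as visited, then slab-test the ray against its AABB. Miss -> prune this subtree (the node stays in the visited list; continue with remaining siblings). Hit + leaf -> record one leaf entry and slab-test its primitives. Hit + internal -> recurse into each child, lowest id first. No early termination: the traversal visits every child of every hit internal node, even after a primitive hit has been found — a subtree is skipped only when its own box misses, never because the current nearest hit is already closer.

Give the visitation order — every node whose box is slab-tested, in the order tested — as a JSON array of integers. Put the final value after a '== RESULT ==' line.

Walk:
N0 x:[63/2,75/2] y:[22,58] z:[5,40] -> hit [63/2,75/2], descend [3, 4, 5, 7]
  N3 x:[65/2,71/2] y:[31,34] z:[23,29] -> miss, prune
  N4 x:[34,35] y:[22,25] z:[22,25] -> miss, prune
  N5 x:[33,75/2] y:[52,58] z:[5,23] -> miss, prune
  N7 x:[63/2,69/2] y:[34,47] z:[33,40] -> hit [34,69/2], descend [1, 6]
    N1 x:[63/2,69/2] y:[46,47] z:[36,40] -> miss, prune
    N6 x:[34,69/2] y:[34,37] z:[33,34] -> hit [34,34] leaf, test {P2@t=34}

Visited [0, 3, 4, 5, 7, 1, 6]. Tests: 7 box, 1 leaf. Nearest: P2.

== RESULT ==
[0, 3, 4, 5, 7, 1, 6]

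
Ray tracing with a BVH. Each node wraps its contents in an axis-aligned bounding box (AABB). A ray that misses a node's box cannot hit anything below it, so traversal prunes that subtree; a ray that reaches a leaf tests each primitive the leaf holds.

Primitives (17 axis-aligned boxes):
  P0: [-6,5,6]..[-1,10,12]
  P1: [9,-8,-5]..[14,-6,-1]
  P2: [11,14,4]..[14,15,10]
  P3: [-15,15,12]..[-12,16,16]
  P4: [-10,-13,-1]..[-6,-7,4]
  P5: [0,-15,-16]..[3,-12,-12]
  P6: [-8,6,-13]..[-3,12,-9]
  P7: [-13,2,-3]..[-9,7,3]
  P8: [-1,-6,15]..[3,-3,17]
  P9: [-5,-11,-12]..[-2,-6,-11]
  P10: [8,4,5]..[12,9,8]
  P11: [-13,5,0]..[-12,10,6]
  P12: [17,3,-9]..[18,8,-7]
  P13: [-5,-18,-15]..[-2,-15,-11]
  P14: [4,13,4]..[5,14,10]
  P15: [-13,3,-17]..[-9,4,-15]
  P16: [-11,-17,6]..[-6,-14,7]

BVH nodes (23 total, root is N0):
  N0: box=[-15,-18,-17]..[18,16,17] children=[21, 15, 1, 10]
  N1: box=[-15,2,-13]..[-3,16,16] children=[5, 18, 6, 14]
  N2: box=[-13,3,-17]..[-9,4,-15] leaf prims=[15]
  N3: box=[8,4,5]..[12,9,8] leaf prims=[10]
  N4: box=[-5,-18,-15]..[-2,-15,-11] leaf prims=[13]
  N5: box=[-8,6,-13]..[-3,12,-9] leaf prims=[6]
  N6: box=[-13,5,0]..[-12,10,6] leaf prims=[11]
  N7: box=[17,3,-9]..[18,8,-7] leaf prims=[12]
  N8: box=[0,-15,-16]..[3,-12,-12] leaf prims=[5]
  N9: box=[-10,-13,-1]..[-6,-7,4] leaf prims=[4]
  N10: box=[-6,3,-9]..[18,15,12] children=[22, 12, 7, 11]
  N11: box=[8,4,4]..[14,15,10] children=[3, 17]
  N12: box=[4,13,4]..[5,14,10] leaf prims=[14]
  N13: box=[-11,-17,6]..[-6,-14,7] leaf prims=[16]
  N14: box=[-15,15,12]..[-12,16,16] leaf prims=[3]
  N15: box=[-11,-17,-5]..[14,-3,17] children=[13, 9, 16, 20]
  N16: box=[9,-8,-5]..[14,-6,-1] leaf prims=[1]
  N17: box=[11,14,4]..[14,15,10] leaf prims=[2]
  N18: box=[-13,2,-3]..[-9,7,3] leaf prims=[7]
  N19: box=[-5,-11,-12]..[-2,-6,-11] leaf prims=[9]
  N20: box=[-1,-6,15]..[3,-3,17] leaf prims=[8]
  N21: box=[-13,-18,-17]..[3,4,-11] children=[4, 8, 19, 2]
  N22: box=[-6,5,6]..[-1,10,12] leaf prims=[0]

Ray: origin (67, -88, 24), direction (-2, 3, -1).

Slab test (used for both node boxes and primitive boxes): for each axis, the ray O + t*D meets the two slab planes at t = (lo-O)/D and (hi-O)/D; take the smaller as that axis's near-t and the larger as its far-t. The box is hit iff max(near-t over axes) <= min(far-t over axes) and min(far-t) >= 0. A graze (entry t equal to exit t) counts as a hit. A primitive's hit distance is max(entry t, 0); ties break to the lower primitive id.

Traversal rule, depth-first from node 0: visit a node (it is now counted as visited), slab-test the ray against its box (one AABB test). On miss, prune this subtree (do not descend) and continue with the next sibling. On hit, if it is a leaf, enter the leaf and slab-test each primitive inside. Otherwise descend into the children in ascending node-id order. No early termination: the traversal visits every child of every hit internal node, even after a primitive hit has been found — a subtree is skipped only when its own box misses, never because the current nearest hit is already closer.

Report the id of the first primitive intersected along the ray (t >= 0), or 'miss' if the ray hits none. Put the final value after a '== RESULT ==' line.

Traverse from the root:
N0 x:[49/2,41] y:[70/3,104/3] z:[7,41] -> hit [49/2,104/3], descend [1, 10, 15, 21]
  N1 x:[35,41] y:[30,104/3] z:[8,37] -> miss, prune
  N10 x:[49/2,73/2] y:[91/3,103/3] z:[12,33] -> hit [91/3,33], descend [7, 11, 12, 22]
    N7 x:[49/2,25] y:[91/3,32] z:[31,33] -> miss, prune
    N11 x:[53/2,59/2] y:[92/3,103/3] z:[14,20] -> miss, prune
    N12 x:[31,63/2] y:[101/3,34] z:[14,20] -> miss, prune
    N22 x:[34,73/2] y:[31,98/3] z:[12,18] -> miss, prune
  N15 x:[53/2,39] y:[71/3,85/3] z:[7,29] -> hit [53/2,85/3], descend [9, 13, 16, 20]
    N9 x:[73/2,77/2] y:[25,27] z:[20,25] -> miss, prune
    N13 x:[73/2,39] y:[71/3,74/3] z:[17,18] -> miss, prune
    N16 x:[53/2,29] y:[80/3,82/3] z:[25,29] -> hit [80/3,82/3] leaf, test {P1@t=80/3}
    N20 x:[32,34] y:[82/3,85/3] z:[7,9] -> miss, prune
  N21 x:[32,40] y:[70/3,92/3] z:[35,41] -> miss, prune

Visited [0, 1, 10, 7, 11, 12, 22, 15, 9, 13, 16, 20, 21]. Tests: 13 box, 1 leaf. Nearest: P1.

== RESULT ==
1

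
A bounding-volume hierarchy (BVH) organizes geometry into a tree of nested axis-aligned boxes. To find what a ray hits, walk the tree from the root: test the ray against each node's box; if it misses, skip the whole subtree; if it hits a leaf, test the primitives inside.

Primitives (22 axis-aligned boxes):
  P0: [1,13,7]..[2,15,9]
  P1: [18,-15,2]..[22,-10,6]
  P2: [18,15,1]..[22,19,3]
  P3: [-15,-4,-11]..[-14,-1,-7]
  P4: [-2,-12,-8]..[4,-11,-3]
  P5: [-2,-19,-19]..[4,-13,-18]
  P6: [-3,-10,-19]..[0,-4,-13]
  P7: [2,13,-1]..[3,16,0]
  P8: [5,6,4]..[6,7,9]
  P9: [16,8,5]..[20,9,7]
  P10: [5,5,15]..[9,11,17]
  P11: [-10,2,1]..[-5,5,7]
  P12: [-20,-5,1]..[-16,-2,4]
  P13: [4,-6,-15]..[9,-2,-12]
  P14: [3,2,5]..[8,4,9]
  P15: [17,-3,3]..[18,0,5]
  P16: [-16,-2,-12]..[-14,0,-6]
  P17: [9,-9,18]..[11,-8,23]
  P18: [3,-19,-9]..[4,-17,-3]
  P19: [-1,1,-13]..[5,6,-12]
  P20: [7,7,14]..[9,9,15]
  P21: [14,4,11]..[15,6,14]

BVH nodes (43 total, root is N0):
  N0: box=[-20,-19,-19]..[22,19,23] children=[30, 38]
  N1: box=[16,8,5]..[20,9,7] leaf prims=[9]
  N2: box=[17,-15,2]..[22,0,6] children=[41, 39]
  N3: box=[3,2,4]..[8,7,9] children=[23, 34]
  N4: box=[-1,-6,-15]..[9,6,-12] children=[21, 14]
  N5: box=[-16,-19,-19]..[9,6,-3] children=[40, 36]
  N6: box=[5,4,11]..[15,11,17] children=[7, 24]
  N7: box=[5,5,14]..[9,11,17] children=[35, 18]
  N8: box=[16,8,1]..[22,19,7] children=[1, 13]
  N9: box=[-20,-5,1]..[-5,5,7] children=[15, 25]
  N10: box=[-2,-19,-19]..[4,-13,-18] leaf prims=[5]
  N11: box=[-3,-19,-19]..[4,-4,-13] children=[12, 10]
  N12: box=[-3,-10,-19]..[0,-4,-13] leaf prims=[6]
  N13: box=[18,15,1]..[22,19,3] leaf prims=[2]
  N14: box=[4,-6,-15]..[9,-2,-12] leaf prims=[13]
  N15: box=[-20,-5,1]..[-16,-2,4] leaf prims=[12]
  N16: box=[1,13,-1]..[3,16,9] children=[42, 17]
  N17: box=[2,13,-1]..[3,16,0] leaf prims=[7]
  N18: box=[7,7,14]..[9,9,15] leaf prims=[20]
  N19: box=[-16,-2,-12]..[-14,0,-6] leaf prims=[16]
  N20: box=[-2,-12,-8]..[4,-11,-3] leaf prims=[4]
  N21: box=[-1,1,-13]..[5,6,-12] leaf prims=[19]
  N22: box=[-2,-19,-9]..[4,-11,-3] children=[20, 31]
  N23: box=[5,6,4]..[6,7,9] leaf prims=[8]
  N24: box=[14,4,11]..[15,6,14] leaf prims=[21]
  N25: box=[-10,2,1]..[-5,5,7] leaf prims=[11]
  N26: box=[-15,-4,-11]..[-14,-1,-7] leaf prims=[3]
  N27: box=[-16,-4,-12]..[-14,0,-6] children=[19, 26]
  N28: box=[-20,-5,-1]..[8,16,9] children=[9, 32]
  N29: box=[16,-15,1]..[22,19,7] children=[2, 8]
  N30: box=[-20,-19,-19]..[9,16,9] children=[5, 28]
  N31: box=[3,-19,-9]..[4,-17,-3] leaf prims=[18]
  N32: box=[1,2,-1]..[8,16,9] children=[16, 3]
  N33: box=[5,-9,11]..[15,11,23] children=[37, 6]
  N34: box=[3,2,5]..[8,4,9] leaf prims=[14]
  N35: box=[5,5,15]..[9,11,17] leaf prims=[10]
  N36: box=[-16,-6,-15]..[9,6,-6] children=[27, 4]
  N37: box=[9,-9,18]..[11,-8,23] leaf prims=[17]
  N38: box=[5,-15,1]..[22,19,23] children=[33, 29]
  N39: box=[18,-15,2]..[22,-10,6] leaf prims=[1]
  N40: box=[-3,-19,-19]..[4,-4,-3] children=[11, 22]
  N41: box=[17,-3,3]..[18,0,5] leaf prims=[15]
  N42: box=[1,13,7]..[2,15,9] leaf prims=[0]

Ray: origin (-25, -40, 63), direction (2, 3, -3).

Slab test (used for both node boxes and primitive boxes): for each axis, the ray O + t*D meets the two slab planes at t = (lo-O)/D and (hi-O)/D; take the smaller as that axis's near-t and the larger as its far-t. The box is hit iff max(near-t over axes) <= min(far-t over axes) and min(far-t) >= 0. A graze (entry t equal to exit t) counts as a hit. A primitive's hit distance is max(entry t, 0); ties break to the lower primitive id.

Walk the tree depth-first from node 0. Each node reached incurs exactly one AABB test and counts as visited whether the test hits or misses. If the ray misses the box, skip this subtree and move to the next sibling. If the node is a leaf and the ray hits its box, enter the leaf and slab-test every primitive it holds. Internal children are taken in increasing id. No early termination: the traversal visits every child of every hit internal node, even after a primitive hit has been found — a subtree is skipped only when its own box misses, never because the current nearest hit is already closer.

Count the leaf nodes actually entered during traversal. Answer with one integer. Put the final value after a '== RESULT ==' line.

Traverse from the root:
N0 x:[5/2,47/2] y:[7,59/3] z:[40/3,82/3] -> hit [40/3,59/3], descend [30, 38]
  N30 x:[5/2,17] y:[7,56/3] z:[18,82/3] -> miss, prune
  N38 x:[15,47/2] y:[25/3,59/3] z:[40/3,62/3] -> hit [15,59/3], descend [29, 33]
    N29 x:[41/2,47/2] y:[25/3,59/3] z:[56/3,62/3] -> miss, prune
    N33 x:[15,20] y:[31/3,17] z:[40/3,52/3] -> hit [15,17], descend [6, 37]
      N6 x:[15,20] y:[44/3,17] z:[46/3,52/3] -> hit [46/3,17], descend [7, 24]
        N7 x:[15,17] y:[15,17] z:[46/3,49/3] -> hit [46/3,49/3], descend [18, 35]
          N18 x:[16,17] y:[47/3,49/3] z:[16,49/3] -> hit [16,49/3] leaf, test {P20@t=16}
          N35 x:[15,17] y:[15,17] z:[46/3,16] -> hit [46/3,16] leaf, test {P10@t=46/3}
        N24 x:[39/2,20] y:[44/3,46/3] z:[49/3,52/3] -> miss, prune
      N37 x:[17,18] y:[31/3,32/3] z:[40/3,15] -> miss, prune

Summary -> nodes [0, 30, 38, 29, 33, 6, 7, 18, 35, 24, 37]; box-tests=11; leaf-entries=2; first=P10

== RESULT ==
2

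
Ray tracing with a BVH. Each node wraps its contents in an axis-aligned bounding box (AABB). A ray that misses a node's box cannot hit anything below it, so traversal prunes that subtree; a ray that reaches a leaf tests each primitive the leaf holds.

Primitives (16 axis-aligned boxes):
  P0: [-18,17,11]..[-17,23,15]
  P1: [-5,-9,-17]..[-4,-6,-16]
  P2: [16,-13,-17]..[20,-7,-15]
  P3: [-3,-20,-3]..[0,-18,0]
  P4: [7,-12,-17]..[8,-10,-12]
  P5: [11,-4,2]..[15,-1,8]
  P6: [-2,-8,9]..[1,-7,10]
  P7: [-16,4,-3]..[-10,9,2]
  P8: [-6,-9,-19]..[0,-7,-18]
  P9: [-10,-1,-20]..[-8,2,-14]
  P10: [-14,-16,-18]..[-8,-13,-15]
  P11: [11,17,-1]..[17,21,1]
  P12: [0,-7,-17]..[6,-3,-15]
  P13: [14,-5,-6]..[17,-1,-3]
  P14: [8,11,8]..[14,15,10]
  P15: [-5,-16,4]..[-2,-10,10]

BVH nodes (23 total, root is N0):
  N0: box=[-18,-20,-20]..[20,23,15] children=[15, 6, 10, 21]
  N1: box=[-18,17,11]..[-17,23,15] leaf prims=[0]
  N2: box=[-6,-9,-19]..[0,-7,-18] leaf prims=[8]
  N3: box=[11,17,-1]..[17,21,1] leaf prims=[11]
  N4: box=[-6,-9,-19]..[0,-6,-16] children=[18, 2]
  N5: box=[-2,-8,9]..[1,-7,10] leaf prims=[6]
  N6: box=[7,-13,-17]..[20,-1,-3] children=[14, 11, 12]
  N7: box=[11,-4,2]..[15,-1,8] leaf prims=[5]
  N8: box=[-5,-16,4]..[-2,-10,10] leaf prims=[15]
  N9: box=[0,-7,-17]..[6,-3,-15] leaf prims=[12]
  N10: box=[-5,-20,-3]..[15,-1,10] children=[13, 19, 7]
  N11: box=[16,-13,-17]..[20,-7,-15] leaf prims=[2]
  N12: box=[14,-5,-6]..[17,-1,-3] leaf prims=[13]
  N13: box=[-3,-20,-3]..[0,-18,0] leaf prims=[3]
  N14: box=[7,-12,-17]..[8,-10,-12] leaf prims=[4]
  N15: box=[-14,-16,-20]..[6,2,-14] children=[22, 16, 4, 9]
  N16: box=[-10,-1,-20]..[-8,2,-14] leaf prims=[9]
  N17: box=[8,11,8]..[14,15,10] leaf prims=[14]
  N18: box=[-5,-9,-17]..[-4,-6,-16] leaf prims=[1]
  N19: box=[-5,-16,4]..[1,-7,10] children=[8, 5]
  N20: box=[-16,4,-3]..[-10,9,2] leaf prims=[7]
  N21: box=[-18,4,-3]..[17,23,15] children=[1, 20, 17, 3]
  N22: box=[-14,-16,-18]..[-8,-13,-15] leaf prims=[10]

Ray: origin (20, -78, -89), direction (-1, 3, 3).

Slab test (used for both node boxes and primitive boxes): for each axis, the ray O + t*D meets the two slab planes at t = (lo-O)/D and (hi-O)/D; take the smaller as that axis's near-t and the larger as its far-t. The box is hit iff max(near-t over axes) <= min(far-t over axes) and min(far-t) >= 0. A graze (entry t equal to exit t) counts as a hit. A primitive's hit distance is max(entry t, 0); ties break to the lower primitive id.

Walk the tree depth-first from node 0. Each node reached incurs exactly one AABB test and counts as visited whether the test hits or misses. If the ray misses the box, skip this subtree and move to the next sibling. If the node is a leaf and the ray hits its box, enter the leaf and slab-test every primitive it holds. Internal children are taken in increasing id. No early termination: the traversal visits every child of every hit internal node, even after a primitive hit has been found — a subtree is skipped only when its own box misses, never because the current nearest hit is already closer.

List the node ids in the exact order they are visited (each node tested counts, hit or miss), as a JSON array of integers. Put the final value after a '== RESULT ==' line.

Walk:
N0 x:[0,38] y:[58/3,101/3] z:[23,104/3] -> hit [23,101/3], descend [6, 10, 15, 21]
  N6 x:[0,13] y:[65/3,77/3] z:[24,86/3] -> miss, prune
  N10 x:[5,25] y:[58/3,77/3] z:[86/3,33] -> miss, prune
  N15 x:[14,34] y:[62/3,80/3] z:[23,25] -> hit [23,25], descend [4, 9, 16, 22]
    N4 x:[20,26] y:[23,24] z:[70/3,73/3] -> hit [70/3,24], descend [2, 18]
      N2 x:[20,26] y:[23,71/3] z:[70/3,71/3] -> hit [70/3,71/3] leaf, test {P8@t=70/3}
      N18 x:[24,25] y:[23,24] z:[24,73/3] -> hit [24,24] leaf, test {P1@t=24}
    N9 x:[14,20] y:[71/3,25] z:[24,74/3] -> miss, prune
    N16 x:[28,30] y:[77/3,80/3] z:[23,25] -> miss, prune
    N22 x:[28,34] y:[62/3,65/3] z:[71/3,74/3] -> miss, prune
  N21 x:[3,38] y:[82/3,101/3] z:[86/3,104/3] -> hit [86/3,101/3], descend [1, 3, 17, 20]
    N1 x:[37,38] y:[95/3,101/3] z:[100/3,104/3] -> miss, prune
    N3 x:[3,9] y:[95/3,33] z:[88/3,30] -> miss, prune
    N17 x:[6,12] y:[89/3,31] z:[97/3,33] -> miss, prune
    N20 x:[30,36] y:[82/3,29] z:[86/3,91/3] -> miss, prune

Summary -> nodes [0, 6, 10, 15, 4, 2, 18, 9, 16, 22, 21, 1, 3, 17, 20]; box-tests=15; leaf-entries=2; first=P8

== RESULT ==
[0, 6, 10, 15, 4, 2, 18, 9, 16, 22, 21, 1, 3, 17, 20]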